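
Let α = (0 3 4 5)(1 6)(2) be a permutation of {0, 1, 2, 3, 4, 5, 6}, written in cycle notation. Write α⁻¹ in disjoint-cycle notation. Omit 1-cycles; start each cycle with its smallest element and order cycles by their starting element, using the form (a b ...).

If α sends a → b within a cycle, α⁻¹ sends b → a; equivalently, reverse each cycle.
After reversing and putting each cycle's least element first, α⁻¹ = (0 5 4 3)(1 6).

(0 5 4 3)(1 6)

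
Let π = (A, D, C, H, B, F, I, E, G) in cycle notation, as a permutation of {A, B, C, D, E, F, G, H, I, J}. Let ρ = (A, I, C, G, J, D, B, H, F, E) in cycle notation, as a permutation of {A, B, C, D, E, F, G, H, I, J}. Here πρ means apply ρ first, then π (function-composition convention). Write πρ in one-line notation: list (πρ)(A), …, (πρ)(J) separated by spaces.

(πρ)(x) = π(ρ(x)). Computing each image: π(ρ(A)) = π(I) = E, π(ρ(B)) = π(H) = B, π(ρ(C)) = π(G) = A, π(ρ(D)) = π(B) = F, π(ρ(E)) = π(A) = D, π(ρ(F)) = π(E) = G, π(ρ(G)) = π(J) = J, π(ρ(H)) = π(F) = I, π(ρ(I)) = π(C) = H, π(ρ(J)) = π(D) = C.
Hence πρ = [E B A F D G J I H C].

E B A F D G J I H C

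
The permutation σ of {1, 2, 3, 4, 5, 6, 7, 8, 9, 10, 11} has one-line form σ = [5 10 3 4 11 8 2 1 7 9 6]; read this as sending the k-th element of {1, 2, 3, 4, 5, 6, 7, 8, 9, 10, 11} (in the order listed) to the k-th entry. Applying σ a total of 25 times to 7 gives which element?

2

Tracing 7 → 2 → … returns to 7 after 4 steps, so 7 lies in a 4-cycle (2 10 9 7).
Powers repeat with period 4 on this cycle, and 25 mod 4 = 1, so σ^25(7) = σ^1(7).
Advancing 1 step from 7: 7 → 2.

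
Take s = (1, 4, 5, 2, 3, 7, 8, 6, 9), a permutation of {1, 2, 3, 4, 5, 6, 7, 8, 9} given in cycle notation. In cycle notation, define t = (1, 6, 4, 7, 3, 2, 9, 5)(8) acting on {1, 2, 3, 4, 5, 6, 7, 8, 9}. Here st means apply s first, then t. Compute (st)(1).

7

s(1) = 4, then t(4) = 7; composing gives (st)(1) = 7.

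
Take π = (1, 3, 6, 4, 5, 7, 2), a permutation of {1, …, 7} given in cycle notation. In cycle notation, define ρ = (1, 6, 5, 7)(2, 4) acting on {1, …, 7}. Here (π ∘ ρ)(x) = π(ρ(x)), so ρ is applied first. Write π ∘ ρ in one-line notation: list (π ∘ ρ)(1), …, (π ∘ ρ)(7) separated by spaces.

4 5 6 1 2 7 3

Chase each element through ρ then π: 1 → 6 → 4; 2 → 4 → 5; 3 → 3 → 6; 4 → 2 → 1; 5 → 7 → 2; 6 → 5 → 7; 7 → 1 → 3.
Collecting the images, π ∘ ρ = [4 5 6 1 2 7 3].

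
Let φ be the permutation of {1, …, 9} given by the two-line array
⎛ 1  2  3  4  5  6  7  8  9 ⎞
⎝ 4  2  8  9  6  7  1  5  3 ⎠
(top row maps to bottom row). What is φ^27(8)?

7

Tracing 8 → 5 → … returns to 8 after 8 steps, so 8 lies in an 8-cycle (1 4 9 3 8 5 6 7).
On an 8-cycle, φ^8 is the identity, so φ^27 = φ^3 there (27 ≡ 3 mod 8).
Stepping 3 places around the cycle: 8 → 5 → 6 → 7.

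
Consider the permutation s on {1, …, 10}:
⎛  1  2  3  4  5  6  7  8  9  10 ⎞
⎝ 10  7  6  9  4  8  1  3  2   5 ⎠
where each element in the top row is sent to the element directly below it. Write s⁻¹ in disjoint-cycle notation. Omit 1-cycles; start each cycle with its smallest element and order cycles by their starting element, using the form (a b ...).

(1 7 2 9 4 5 10)(3 8 6)

The cycle decomposition of s is (1 10 5 4 9 2 7)(3 6 8).
The inverse reverses every cycle; in canonical form, s⁻¹ = (1 7 2 9 4 5 10)(3 8 6).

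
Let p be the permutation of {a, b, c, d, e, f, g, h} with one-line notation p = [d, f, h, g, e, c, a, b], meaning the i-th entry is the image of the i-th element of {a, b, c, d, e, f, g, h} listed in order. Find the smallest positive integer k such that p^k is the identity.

12

Decomposing into disjoint cycles gives cycle lengths 4, 3, 1.
Since disjoint cycles commute, ord(p) = lcm(4, 3) = 12.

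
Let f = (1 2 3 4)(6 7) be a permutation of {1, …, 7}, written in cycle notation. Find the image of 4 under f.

Within (1 2 3 4), 4 ↦ 1.

1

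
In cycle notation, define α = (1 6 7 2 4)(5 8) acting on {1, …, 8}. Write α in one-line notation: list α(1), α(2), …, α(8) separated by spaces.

6 4 3 1 8 7 2 5

Reading each image from the cycles: 1→6, 2→4, 3→3, 4→1, 5→8, 6→7, 7→2, 8→5.
So the one-line form is 6 4 3 1 8 7 2 5.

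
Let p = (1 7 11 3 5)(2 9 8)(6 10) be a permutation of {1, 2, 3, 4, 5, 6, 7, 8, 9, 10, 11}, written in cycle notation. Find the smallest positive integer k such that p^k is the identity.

30

The cycle type of p is (5, 3, 2, 1).
The order of p is the least common multiple of its cycle lengths: lcm(5, 3, 2) = 30.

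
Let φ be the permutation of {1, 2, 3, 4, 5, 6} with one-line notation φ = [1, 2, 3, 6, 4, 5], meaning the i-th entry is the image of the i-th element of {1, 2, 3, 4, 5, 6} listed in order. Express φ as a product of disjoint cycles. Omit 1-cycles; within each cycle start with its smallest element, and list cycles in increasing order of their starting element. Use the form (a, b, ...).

(4, 6, 5)

From 4: 4 → 6 → 5 → 4, closing the cycle (4, 6, 5).
Repeating from the next unused element and collecting all non-trivial cycles gives (4, 6, 5).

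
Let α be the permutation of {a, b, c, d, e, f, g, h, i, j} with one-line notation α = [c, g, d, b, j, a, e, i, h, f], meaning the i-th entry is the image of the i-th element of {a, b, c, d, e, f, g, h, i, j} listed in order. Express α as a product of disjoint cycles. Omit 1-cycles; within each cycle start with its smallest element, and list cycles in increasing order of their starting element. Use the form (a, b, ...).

Start at a and follow images: a → c → d → b → g → e → j → f → a, giving the cycle (a, c, d, b, g, e, j, f).
Continuing from each remaining unvisited element yields (a, c, d, b, g, e, j, f)(h, i).

(a, c, d, b, g, e, j, f)(h, i)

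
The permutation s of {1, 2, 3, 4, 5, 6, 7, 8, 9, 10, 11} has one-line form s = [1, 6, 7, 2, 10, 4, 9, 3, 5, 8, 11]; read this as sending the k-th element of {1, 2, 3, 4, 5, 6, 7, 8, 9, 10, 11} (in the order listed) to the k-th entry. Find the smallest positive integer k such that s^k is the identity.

Writing s as disjoint cycles, the cycle lengths are 6, 3, 1, 1.
The order of s is the least common multiple of its cycle lengths: lcm(6, 3) = 6.

6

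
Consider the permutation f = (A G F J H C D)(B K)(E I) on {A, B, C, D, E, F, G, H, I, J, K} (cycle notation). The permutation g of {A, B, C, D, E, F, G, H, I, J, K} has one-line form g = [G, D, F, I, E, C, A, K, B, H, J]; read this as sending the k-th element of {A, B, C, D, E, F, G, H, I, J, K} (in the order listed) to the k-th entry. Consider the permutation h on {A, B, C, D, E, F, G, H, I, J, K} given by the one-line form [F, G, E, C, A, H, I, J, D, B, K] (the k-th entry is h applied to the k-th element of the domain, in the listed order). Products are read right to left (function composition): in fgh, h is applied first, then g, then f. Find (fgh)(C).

Chase C: h(C) = E; g(E) = E; f(E) = I. Hence (fgh)(C) = I.

I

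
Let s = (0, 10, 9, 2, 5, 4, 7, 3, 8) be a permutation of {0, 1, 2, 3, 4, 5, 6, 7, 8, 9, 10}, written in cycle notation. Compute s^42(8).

8 lies in the 9-cycle (0, 10, 9, 2, 5, 4, 7, 3, 8).
Powers repeat with period 9 on this cycle, and 42 mod 9 = 6, so s^42(8) = s^6(8).
Stepping 6 places around the cycle: 8 → 0 → 10 → 9 → 2 → 5 → 4.

4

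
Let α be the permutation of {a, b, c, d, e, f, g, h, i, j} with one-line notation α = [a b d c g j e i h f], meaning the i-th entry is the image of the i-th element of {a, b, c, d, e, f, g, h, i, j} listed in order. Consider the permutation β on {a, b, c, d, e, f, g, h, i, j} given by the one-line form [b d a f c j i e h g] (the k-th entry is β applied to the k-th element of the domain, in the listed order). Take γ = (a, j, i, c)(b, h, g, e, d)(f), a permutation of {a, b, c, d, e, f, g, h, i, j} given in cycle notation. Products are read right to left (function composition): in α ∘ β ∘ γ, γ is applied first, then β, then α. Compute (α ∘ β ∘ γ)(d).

Apply the permutations in order: γ(d) = b, then β(b) = d, then α(d) = c. So (α ∘ β ∘ γ)(d) = c.

c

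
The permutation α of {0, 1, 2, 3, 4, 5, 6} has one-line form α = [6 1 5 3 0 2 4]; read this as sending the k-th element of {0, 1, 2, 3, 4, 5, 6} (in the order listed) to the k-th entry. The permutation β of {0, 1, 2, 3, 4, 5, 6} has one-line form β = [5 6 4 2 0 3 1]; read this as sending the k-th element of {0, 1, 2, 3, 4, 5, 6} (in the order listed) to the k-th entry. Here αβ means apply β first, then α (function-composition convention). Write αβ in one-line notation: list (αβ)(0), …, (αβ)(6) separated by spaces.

(αβ)(x) = α(β(x)). Computing each image: α(β(0)) = α(5) = 2, α(β(1)) = α(6) = 4, α(β(2)) = α(4) = 0, α(β(3)) = α(2) = 5, α(β(4)) = α(0) = 6, α(β(5)) = α(3) = 3, α(β(6)) = α(1) = 1.
Hence αβ = [2 4 0 5 6 3 1].

2 4 0 5 6 3 1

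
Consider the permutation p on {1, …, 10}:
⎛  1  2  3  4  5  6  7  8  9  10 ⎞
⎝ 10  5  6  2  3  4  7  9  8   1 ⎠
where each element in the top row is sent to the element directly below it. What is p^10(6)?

6

Tracing 6 → 4 → … returns to 6 after 5 steps, so 6 lies in a 5-cycle (2, 5, 3, 6, 4).
On a 5-cycle, p^5 is the identity, so p^10 = p^0 there (10 ≡ 0 mod 5).
So p^10(6) = 6.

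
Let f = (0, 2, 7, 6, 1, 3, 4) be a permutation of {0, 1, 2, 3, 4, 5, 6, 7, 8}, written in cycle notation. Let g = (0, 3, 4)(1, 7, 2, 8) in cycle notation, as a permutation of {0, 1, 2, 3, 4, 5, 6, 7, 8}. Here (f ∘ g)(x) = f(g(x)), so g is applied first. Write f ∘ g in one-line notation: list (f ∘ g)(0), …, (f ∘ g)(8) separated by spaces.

For each element, apply g then f: 0 → 3 → 4; 1 → 7 → 6; 2 → 8 → 8; 3 → 4 → 0; 4 → 0 → 2; 5 → 5 → 5; 6 → 6 → 1; 7 → 2 → 7; 8 → 1 → 3.
Collecting the images, f ∘ g = [4 6 8 0 2 5 1 7 3].

4 6 8 0 2 5 1 7 3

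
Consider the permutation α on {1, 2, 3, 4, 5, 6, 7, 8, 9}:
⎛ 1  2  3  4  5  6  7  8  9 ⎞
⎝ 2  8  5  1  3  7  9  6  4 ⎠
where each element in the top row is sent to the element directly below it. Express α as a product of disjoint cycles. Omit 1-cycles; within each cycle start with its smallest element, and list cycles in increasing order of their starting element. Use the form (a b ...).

From 1: 1 → 2 → 8 → 6 → 7 → 9 → 4 → 1, closing the cycle (1 2 8 6 7 9 4).
Continuing from each remaining unvisited element yields (1 2 8 6 7 9 4)(3 5).

(1 2 8 6 7 9 4)(3 5)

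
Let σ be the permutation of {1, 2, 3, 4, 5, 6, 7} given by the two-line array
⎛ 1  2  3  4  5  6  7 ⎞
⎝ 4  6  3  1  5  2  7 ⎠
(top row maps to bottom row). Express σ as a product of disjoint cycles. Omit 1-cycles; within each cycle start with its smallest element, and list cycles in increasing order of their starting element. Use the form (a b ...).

(1 4)(2 6)

Iterating σ from 1 gives 1 → 4 → 1; that is the 2-cycle (1 4).
Repeating from the next unused element and collecting all non-trivial cycles gives (1 4)(2 6).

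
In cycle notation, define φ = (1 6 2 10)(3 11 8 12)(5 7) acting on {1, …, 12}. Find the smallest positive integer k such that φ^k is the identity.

The cycle type of φ is (4, 4, 2, 1, 1).
Since disjoint cycles commute, ord(φ) = lcm(4, 4, 2) = 4.

4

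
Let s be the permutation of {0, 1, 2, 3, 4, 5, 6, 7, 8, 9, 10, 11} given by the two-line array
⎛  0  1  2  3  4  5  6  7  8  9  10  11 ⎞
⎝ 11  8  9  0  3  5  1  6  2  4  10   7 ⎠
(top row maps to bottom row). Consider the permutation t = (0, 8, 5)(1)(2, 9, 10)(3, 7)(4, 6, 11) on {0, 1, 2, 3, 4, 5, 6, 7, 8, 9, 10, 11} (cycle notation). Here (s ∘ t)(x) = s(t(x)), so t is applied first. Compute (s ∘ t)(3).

6

First apply t: t(3) = 7, then s(7) = 6. Thus (s ∘ t)(3) = 6.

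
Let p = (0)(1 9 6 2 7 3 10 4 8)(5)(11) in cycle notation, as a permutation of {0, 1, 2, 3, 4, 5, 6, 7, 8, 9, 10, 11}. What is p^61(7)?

6

7 lies in the 9-cycle (1 9 6 2 7 3 10 4 8).
Powers repeat with period 9 on this cycle, and 61 mod 9 = 7, so p^61(7) = p^7(7).
Stepping 7 places around the cycle: 7 → 3 → 10 → 4 → 8 → 1 → 9 → 6.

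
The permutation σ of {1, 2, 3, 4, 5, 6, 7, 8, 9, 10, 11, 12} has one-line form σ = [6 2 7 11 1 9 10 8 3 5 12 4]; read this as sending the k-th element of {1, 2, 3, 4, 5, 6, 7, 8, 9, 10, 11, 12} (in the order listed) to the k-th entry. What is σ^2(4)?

12

Tracing 4 → 11 → … returns to 4 after 3 steps, so 4 lies in a 3-cycle (4 11 12).
Advancing 2 steps from 4: 4 → 11 → 12.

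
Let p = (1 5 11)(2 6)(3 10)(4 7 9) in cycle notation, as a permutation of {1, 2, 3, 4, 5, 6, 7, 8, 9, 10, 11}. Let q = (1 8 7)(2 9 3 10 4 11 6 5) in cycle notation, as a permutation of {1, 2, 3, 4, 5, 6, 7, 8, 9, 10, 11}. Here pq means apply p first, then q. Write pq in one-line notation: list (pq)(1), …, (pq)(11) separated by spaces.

2 5 4 1 6 9 3 7 11 10 8

(pq)(x) = q(p(x)). Computing each image: q(p(1)) = q(5) = 2, q(p(2)) = q(6) = 5, q(p(3)) = q(10) = 4, q(p(4)) = q(7) = 1, q(p(5)) = q(11) = 6, q(p(6)) = q(2) = 9, q(p(7)) = q(9) = 3, q(p(8)) = q(8) = 7, q(p(9)) = q(4) = 11, q(p(10)) = q(3) = 10, q(p(11)) = q(1) = 8.
Hence pq = [2 5 4 1 6 9 3 7 11 10 8].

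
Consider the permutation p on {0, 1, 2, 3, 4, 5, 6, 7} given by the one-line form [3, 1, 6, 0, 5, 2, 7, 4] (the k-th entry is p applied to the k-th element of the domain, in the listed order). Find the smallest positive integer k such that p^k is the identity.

The disjoint-cycle form of p has cycle lengths 5, 2, 1.
Since disjoint cycles commute, ord(p) = lcm(5, 2) = 10.

10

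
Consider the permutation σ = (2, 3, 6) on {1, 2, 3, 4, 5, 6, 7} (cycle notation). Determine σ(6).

2

6 appears in (2, 3, 6); the next entry (wrapping around) is 2.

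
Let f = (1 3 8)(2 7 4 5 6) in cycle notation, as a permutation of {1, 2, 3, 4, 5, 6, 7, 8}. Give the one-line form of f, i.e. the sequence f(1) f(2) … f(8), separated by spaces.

3 7 8 5 6 2 4 1

Each element maps to the next entry in its cycle (wrapping to the front): 1→3, 2→7, 3→8, 4→5, 5→6, 6→2, 7→4, 8→1.
So the one-line form is 3 7 8 5 6 2 4 1.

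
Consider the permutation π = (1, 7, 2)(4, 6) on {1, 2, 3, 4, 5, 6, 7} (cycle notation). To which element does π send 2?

1

In the cycle (1, 7, 2), 2 is followed by 1, so π(2) = 1.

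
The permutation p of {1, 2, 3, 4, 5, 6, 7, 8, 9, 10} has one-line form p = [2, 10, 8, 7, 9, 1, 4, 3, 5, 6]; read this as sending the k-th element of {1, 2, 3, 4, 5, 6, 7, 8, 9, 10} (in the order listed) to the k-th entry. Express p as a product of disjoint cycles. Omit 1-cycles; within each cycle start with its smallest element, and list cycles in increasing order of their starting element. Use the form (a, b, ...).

Start at 1 and follow images: 1 → 2 → 10 → 6 → 1, giving the cycle (1, 2, 10, 6).
Repeating from the next unused element and collecting all non-trivial cycles gives (1, 2, 10, 6)(3, 8)(4, 7)(5, 9).

(1, 2, 10, 6)(3, 8)(4, 7)(5, 9)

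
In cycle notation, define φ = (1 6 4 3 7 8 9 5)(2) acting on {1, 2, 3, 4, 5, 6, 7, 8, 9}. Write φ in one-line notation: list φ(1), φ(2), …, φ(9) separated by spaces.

Image by image: 1→6, 2→2, 3→7, 4→3, 5→1, 6→4, 7→8, 8→9, 9→5.
So the one-line form is 6 2 7 3 1 4 8 9 5.

6 2 7 3 1 4 8 9 5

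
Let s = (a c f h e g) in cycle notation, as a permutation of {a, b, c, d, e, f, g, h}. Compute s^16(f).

f lies in the 6-cycle (a c f h e g).
Since the cycle has length 6, s^16 acts on it the same as s^4 (16 mod 6 = 4).
Stepping 4 places around the cycle: f → h → e → g → a.

a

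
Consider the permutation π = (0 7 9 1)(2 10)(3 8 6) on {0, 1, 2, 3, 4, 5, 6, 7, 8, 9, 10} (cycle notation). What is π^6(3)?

3 lies in the 3-cycle (3 8 6).
Powers repeat with period 3 on this cycle, and 6 mod 3 = 0, so π^6(3) = π^0(3).
So π^6(3) = 3.

3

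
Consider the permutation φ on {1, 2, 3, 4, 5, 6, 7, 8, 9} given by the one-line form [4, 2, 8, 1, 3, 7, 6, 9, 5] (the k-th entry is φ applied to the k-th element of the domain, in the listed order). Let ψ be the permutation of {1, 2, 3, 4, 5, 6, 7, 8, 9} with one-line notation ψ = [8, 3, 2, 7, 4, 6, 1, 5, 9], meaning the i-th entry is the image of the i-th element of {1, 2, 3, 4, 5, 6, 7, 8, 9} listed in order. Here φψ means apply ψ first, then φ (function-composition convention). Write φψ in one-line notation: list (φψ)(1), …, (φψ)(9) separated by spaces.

Chase each element through ψ then φ: 1 → 8 → 9; 2 → 3 → 8; 3 → 2 → 2; 4 → 7 → 6; 5 → 4 → 1; 6 → 6 → 7; 7 → 1 → 4; 8 → 5 → 3; 9 → 9 → 5.
So φψ in one-line form is 9 8 2 6 1 7 4 3 5.

9 8 2 6 1 7 4 3 5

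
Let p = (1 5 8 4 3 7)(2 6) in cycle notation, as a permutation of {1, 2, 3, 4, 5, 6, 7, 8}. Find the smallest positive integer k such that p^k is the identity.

The cycle type of p is (6, 2).
The order is lcm(6, 2) = 6.

6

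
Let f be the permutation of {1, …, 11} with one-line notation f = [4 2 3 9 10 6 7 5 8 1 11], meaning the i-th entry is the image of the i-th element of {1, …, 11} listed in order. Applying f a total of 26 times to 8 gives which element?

Tracing 8 → 5 → … returns to 8 after 6 steps, so 8 lies in a 6-cycle (1, 4, 9, 8, 5, 10).
Powers repeat with period 6 on this cycle, and 26 mod 6 = 2, so f^26(8) = f^2(8).
Stepping 2 places around the cycle: 8 → 5 → 10.

10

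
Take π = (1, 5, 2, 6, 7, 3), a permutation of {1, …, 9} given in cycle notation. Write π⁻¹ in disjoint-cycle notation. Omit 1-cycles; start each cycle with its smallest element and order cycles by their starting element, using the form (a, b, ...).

(1, 3, 7, 6, 2, 5)

The inverse reverses each cycle.
Reversing each cycle of π and rotating so the smallest element leads gives (1, 3, 7, 6, 2, 5).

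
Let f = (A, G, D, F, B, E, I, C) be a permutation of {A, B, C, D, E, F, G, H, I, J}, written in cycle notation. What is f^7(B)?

B lies in the 8-cycle (A, G, D, F, B, E, I, C).
Stepping 7 places around the cycle: B → E → I → C → A → G → D → F.

F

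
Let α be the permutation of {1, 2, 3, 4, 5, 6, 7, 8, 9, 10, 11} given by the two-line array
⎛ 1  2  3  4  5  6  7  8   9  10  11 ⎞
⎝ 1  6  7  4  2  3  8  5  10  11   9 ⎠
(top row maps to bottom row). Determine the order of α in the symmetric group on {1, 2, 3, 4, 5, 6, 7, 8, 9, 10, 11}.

6

Decomposing into disjoint cycles gives cycle lengths 6, 3, 1, 1.
Since disjoint cycles commute, ord(α) = lcm(6, 3) = 6.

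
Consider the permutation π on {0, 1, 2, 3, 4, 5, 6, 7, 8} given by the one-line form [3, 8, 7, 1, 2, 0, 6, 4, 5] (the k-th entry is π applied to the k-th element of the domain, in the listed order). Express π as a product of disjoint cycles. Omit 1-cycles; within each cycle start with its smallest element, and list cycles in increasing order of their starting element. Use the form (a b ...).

From 0: 0 → 3 → 1 → 8 → 5 → 0, closing the cycle (0 3 1 8 5).
Continuing from each remaining unvisited element yields (0 3 1 8 5)(2 7 4).

(0 3 1 8 5)(2 7 4)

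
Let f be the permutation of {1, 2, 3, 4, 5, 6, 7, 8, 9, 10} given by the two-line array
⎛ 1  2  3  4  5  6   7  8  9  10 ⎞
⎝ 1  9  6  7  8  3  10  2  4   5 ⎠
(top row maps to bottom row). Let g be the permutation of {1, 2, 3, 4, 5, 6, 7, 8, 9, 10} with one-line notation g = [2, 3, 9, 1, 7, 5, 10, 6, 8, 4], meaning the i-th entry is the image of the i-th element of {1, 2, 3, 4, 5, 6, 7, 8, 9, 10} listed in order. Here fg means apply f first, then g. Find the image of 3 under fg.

f(3) = 6, then g(6) = 5; composing gives (fg)(3) = 5.

5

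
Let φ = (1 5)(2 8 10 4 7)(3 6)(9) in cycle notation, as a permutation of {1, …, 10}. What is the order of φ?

10

The disjoint cycles have lengths 5, 2, 2, 1.
The order is lcm(5, 2, 2) = 10.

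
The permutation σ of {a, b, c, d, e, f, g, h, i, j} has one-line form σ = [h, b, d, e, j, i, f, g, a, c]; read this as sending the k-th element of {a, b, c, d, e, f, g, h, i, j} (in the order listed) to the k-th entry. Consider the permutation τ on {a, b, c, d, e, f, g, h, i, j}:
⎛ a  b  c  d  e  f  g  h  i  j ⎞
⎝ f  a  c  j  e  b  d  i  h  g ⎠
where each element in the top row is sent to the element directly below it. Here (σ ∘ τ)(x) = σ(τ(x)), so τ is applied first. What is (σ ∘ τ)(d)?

c

First apply τ: τ(d) = j, then σ(j) = c. Thus (σ ∘ τ)(d) = c.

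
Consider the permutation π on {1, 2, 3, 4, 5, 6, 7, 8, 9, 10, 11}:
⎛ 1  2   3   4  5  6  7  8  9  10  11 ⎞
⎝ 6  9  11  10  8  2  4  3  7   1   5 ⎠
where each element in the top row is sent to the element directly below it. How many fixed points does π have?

No element satisfies π(x) = x, so there are 0 fixed points.

0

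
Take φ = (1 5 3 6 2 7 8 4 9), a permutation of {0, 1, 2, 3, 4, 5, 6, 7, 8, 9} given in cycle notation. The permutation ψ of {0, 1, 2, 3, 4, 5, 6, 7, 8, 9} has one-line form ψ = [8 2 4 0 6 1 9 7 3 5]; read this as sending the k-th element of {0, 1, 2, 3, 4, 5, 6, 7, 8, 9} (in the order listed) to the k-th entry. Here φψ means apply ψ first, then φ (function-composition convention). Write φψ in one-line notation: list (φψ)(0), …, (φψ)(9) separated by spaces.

4 7 9 0 2 5 1 8 6 3

Chase each element through ψ then φ: 0 → 8 → 4; 1 → 2 → 7; 2 → 4 → 9; 3 → 0 → 0; 4 → 6 → 2; 5 → 1 → 5; 6 → 9 → 1; 7 → 7 → 8; 8 → 3 → 6; 9 → 5 → 3.
So φψ in one-line form is 4 7 9 0 2 5 1 8 6 3.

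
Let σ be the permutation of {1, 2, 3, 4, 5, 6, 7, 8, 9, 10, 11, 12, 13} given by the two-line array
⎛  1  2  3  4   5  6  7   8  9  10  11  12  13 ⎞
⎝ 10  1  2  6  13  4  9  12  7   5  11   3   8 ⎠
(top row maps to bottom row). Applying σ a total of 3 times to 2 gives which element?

5

Tracing 2 → 1 → … returns to 2 after 8 steps, so 2 lies in an 8-cycle (1 10 5 13 8 12 3 2).
Stepping 3 places around the cycle: 2 → 1 → 10 → 5.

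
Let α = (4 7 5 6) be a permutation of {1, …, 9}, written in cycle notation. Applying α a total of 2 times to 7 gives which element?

7 lies in the 4-cycle (4 7 5 6).
Stepping 2 places around the cycle: 7 → 5 → 6.

6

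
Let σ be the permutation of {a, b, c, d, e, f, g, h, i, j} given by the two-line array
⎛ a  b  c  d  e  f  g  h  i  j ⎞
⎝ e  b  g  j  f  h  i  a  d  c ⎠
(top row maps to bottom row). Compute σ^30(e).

h

Tracing e → f → … returns to e after 4 steps, so e lies in a 4-cycle (a e f h).
On a 4-cycle, σ^4 is the identity, so σ^30 = σ^2 there (30 ≡ 2 mod 4).
Advancing 2 steps from e: e → f → h.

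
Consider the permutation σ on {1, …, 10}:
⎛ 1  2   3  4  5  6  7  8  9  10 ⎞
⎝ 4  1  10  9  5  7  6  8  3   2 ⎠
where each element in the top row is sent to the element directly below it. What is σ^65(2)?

Tracing 2 → 1 → … returns to 2 after 6 steps, so 2 lies in a 6-cycle (1 4 9 3 10 2).
Since the cycle has length 6, σ^65 acts on it the same as σ^5 (65 mod 6 = 5).
Stepping 5 places around the cycle: 2 → 1 → 4 → 9 → 3 → 10.

10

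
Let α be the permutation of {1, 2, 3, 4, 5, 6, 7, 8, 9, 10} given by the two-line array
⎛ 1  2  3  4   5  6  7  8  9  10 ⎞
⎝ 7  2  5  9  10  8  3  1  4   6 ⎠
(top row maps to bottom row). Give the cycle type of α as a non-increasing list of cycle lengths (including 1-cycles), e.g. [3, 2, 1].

[7, 2, 1]

The disjoint cycles are (1 7 3 5 10 6 8)(2)(4 9), with lengths 7, 2, 1 in non-increasing order.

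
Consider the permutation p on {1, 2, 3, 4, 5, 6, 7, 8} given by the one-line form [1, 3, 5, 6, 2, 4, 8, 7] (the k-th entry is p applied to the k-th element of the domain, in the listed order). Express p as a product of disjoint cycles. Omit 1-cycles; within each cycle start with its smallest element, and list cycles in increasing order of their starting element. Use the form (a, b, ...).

Start at 2 and follow images: 2 → 3 → 5 → 2, giving the cycle (2, 3, 5).
Continuing from each remaining unvisited element yields (2, 3, 5)(4, 6)(7, 8).

(2, 3, 5)(4, 6)(7, 8)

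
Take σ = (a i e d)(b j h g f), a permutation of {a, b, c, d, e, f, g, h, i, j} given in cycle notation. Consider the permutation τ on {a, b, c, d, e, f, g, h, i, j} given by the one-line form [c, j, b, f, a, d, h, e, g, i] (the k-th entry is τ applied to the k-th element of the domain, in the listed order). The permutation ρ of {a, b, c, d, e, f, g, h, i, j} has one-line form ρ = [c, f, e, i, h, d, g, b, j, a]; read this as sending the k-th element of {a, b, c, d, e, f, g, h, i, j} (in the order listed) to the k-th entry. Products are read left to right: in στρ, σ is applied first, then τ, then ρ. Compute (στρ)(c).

f

Apply the permutations in order: σ(c) = c, then τ(c) = b, then ρ(b) = f. So (στρ)(c) = f.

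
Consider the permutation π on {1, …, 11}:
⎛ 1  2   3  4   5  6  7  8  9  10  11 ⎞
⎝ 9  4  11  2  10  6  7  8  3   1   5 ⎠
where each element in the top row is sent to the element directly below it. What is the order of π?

6

Writing π as disjoint cycles, the cycle lengths are 6, 2, 1, 1, 1.
Since disjoint cycles commute, ord(π) = lcm(6, 2) = 6.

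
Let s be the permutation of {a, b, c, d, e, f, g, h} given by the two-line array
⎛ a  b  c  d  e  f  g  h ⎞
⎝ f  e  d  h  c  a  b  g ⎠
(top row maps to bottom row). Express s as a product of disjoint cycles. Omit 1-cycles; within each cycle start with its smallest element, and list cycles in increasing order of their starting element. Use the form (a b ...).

(a f)(b e c d h g)

Iterating s from a gives a → f → a; that is the 2-cycle (a f).
Repeating from the next unused element and collecting all non-trivial cycles gives (a f)(b e c d h g).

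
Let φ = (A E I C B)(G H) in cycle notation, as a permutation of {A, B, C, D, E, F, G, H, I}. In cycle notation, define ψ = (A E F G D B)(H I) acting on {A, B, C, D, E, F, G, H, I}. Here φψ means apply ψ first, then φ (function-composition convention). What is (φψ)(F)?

First apply ψ: ψ(F) = G, then φ(G) = H. Thus (φψ)(F) = H.

H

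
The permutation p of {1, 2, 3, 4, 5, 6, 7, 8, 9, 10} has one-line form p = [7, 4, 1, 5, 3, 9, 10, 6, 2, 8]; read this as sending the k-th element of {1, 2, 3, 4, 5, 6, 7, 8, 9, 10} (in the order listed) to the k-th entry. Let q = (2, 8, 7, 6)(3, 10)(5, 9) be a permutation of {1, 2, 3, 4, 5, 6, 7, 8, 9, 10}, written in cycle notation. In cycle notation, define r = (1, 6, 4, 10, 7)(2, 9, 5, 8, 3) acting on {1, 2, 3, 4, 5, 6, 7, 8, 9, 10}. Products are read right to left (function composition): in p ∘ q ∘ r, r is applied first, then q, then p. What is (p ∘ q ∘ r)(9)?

2

(p ∘ q ∘ r)(9) = p(q(r(9))). r(9) = 5, then q(5) = 9, then p(9) = 2, so the result is 2.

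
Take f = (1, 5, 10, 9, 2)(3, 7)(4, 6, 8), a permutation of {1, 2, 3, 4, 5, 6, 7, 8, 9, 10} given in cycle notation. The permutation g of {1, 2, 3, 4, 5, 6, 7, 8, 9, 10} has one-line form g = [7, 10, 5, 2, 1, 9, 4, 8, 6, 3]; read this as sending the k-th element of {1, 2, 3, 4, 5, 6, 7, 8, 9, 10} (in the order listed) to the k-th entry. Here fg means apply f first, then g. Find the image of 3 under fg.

4

(fg)(3) = g(f(3)). f(3) = 7, then g(7) = 4. So (fg)(3) = 4.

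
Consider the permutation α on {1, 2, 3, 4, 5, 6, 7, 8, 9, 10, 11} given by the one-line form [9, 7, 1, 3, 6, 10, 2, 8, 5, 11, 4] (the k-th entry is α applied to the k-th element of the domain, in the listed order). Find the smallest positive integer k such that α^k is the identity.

8

Decomposing into disjoint cycles gives cycle lengths 8, 2, 1.
The order of α is the least common multiple of its cycle lengths: lcm(8, 2) = 8.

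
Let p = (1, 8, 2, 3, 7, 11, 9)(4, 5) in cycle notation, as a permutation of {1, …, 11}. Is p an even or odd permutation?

The cycle lengths are 7, 2, 1, 1.
A cycle of length ℓ contributes ℓ−1 transpositions, so p is a product of 6 + 1 = 7 transpositions — odd.

odd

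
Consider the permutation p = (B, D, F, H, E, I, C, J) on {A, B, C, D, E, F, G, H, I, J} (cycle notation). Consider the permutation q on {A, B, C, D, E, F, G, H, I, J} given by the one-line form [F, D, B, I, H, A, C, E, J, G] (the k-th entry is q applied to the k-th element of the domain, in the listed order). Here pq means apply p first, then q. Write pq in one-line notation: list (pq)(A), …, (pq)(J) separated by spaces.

Chase each element through p then q: A → A → F; B → D → I; C → J → G; D → F → A; E → I → J; F → H → E; G → G → C; H → E → H; I → C → B; J → B → D.
Collecting the images, pq = [F I G A J E C H B D].

F I G A J E C H B D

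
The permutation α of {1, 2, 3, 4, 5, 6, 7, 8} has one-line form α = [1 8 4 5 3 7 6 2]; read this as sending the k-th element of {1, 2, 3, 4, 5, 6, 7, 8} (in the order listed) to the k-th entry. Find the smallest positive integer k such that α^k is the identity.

The disjoint-cycle form of α has cycle lengths 3, 2, 2, 1.
The order is lcm(3, 2, 2) = 6.

6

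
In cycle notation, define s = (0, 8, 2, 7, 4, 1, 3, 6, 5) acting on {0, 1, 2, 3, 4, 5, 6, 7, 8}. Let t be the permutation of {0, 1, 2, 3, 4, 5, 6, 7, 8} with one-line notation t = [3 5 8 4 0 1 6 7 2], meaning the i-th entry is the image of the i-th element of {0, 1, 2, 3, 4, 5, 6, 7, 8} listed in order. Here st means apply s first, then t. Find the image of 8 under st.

8

(st)(8) = t(s(8)). s(8) = 2, then t(2) = 8. So (st)(8) = 8.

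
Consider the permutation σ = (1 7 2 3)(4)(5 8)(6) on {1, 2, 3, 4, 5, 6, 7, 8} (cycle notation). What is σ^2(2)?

1

2 lies in the 4-cycle (1 7 2 3).
Advancing 2 steps from 2: 2 → 3 → 1.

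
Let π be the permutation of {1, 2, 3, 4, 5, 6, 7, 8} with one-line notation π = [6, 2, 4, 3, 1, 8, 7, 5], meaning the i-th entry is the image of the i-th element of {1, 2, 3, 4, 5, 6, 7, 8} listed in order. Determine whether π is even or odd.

even

In disjoint-cycle form the cycle lengths are 4, 2, 1, 1.
A cycle of length ℓ contributes ℓ−1 transpositions, so π is a product of 3 + 1 = 4 transpositions — even.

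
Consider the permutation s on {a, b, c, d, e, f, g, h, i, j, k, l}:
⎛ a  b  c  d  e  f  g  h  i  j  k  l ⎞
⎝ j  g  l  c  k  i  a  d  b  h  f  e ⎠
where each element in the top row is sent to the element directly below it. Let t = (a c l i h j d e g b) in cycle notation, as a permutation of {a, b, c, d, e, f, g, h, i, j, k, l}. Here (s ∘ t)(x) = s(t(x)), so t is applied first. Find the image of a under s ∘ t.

t(a) = c, then s(c) = l; composing gives (s ∘ t)(a) = l.

l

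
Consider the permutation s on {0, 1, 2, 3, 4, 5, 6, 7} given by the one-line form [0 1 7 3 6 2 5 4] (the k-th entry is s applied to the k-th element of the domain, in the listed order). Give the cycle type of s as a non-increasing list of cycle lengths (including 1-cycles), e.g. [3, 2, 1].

[5, 1, 1, 1]

The disjoint cycles are (0)(1)(2 7 4 6 5)(3), with lengths 5, 1, 1, 1 in non-increasing order.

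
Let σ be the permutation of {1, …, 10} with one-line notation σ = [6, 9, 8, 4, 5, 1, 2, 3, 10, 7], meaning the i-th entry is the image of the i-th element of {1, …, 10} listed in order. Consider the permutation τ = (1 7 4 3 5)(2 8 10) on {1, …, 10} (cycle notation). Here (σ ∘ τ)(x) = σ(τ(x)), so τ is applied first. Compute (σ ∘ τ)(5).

First apply τ: τ(5) = 1, then σ(1) = 6. Thus (σ ∘ τ)(5) = 6.

6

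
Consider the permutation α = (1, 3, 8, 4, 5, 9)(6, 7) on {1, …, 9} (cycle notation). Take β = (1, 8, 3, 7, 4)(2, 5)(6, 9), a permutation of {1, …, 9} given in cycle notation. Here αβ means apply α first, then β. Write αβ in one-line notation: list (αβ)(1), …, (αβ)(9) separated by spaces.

Chase each element through α then β: 1 → 3 → 7; 2 → 2 → 5; 3 → 8 → 3; 4 → 5 → 2; 5 → 9 → 6; 6 → 7 → 4; 7 → 6 → 9; 8 → 4 → 1; 9 → 1 → 8.
So αβ in one-line form is 7 5 3 2 6 4 9 1 8.

7 5 3 2 6 4 9 1 8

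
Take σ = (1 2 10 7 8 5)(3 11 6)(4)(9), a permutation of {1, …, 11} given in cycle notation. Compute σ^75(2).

8

2 lies in the 6-cycle (1 2 10 7 8 5).
Powers repeat with period 6 on this cycle, and 75 mod 6 = 3, so σ^75(2) = σ^3(2).
Stepping 3 places around the cycle: 2 → 10 → 7 → 8.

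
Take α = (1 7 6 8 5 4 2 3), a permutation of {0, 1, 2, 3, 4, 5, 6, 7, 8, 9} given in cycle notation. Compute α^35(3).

3 lies in the 8-cycle (1 7 6 8 5 4 2 3).
Since the cycle has length 8, α^35 acts on it the same as α^3 (35 mod 8 = 3).
Stepping 3 places around the cycle: 3 → 1 → 7 → 6.

6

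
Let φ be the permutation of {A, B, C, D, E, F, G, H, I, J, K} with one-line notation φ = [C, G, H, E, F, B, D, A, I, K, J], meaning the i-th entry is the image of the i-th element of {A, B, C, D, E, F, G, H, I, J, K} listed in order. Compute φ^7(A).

C

Tracing A → C → … returns to A after 3 steps, so A lies in a 3-cycle (A C H).
Since the cycle has length 3, φ^7 acts on it the same as φ^1 (7 mod 3 = 1).
Advancing 1 step from A: A → C.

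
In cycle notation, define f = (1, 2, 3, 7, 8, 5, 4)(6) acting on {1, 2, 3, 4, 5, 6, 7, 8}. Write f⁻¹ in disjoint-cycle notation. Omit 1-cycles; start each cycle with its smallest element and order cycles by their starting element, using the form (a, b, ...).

(1, 4, 5, 8, 7, 3, 2)

If f sends a → b within a cycle, f⁻¹ sends b → a; equivalently, reverse each cycle.
After reversing and putting each cycle's least element first, f⁻¹ = (1, 4, 5, 8, 7, 3, 2).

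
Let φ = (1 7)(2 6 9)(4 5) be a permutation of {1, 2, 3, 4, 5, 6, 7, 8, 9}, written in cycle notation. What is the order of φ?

The disjoint cycles have lengths 3, 2, 2, 1, 1.
Since disjoint cycles commute, ord(φ) = lcm(3, 2, 2) = 6.

6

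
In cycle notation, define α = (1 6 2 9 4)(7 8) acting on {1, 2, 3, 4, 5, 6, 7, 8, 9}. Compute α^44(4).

4 lies in the 5-cycle (1 6 2 9 4).
Since the cycle has length 5, α^44 acts on it the same as α^4 (44 mod 5 = 4).
Stepping 4 places around the cycle: 4 → 1 → 6 → 2 → 9.

9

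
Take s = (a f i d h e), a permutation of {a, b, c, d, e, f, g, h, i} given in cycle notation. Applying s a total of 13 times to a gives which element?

a lies in the 6-cycle (a f i d h e).
Since the cycle has length 6, s^13 acts on it the same as s^1 (13 mod 6 = 1).
Advancing 1 step from a: a → f.

f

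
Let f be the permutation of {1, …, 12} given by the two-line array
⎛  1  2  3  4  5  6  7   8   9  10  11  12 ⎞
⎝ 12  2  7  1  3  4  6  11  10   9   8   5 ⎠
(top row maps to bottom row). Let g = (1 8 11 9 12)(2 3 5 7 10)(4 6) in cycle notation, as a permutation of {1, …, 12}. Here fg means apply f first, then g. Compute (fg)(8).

First apply f: f(8) = 11, then g(11) = 9. Thus (fg)(8) = 9.

9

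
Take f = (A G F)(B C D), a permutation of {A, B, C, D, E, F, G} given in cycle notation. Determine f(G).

F

In the cycle (A G F), G is followed by F, so f(G) = F.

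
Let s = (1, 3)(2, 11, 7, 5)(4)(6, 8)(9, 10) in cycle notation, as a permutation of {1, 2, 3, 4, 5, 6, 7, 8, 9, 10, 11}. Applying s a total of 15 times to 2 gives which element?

5

2 lies in the 4-cycle (2, 11, 7, 5).
On a 4-cycle, s^4 is the identity, so s^15 = s^3 there (15 ≡ 3 mod 4).
Advancing 3 steps from 2: 2 → 11 → 7 → 5.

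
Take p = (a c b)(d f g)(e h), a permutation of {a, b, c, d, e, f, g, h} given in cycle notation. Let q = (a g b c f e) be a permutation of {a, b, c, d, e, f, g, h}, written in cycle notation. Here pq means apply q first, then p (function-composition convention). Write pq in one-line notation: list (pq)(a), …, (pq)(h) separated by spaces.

d b g f c h a e

Chase each element through q then p: a → g → d; b → c → b; c → f → g; d → d → f; e → a → c; f → e → h; g → b → a; h → h → e.
Collecting the images, pq = [d b g f c h a e].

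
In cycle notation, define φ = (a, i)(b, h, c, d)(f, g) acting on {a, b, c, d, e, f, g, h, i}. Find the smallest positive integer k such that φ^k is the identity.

4

The disjoint cycles have lengths 4, 2, 2, 1.
The order is lcm(4, 2, 2) = 4.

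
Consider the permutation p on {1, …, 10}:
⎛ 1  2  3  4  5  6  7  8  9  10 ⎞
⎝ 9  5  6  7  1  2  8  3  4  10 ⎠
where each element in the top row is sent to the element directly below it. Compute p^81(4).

4

Tracing 4 → 7 → … returns to 4 after 9 steps, so 4 lies in a 9-cycle (1 9 4 7 8 3 6 2 5).
Powers repeat with period 9 on this cycle, and 81 mod 9 = 0, so p^81(4) = p^0(4).
So p^81(4) = 4.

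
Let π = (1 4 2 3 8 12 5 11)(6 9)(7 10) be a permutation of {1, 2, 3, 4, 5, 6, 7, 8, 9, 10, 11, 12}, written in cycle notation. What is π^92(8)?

1

8 lies in the 8-cycle (1 4 2 3 8 12 5 11).
Powers repeat with period 8 on this cycle, and 92 mod 8 = 4, so π^92(8) = π^4(8).
Advancing 4 steps from 8: 8 → 12 → 5 → 11 → 1.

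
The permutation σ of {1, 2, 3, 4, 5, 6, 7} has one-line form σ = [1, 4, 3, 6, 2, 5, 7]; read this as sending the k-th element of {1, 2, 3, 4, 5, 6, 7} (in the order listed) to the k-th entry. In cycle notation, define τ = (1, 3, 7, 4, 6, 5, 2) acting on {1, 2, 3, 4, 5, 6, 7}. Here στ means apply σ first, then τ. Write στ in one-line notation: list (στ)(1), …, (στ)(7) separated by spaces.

3 6 7 5 1 2 4

Chase each element through σ then τ: 1 → 1 → 3; 2 → 4 → 6; 3 → 3 → 7; 4 → 6 → 5; 5 → 2 → 1; 6 → 5 → 2; 7 → 7 → 4.
Collecting the images, στ = [3 6 7 5 1 2 4].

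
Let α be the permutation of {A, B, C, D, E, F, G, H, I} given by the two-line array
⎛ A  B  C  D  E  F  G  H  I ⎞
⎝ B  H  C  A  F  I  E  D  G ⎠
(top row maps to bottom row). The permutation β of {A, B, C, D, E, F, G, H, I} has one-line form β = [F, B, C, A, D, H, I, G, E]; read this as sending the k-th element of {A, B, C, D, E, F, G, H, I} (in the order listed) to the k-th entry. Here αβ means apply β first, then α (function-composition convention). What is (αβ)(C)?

C

(αβ)(C) = α(β(C)). β(C) = C, then α(C) = C. So (αβ)(C) = C.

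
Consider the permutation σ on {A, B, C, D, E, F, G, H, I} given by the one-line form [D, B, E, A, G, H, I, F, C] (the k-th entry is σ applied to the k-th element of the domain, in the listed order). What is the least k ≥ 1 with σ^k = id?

The disjoint-cycle form of σ has cycle lengths 4, 2, 2, 1.
Since disjoint cycles commute, ord(σ) = lcm(4, 2, 2) = 4.

4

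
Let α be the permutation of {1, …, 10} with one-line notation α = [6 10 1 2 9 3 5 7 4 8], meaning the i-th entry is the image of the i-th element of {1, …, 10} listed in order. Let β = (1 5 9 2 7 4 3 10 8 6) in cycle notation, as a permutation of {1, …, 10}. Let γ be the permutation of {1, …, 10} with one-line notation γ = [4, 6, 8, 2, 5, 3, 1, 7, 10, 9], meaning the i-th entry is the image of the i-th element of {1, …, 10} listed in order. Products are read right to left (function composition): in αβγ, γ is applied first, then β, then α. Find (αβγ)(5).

(αβγ)(5) = α(β(γ(5))). γ(5) = 5, then β(5) = 9, then α(9) = 4, so the result is 4.

4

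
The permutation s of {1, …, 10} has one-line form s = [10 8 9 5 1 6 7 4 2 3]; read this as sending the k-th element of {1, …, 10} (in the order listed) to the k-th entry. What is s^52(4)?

3

Tracing 4 → 5 → … returns to 4 after 8 steps, so 4 lies in an 8-cycle (1, 10, 3, 9, 2, 8, 4, 5).
Since the cycle has length 8, s^52 acts on it the same as s^4 (52 mod 8 = 4).
Advancing 4 steps from 4: 4 → 5 → 1 → 10 → 3.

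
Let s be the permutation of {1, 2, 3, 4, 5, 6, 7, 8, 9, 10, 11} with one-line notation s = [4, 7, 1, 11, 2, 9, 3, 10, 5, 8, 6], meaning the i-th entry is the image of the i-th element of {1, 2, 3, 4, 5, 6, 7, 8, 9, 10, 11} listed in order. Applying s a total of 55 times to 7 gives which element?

3

Tracing 7 → 3 → … returns to 7 after 9 steps, so 7 lies in a 9-cycle (1 4 11 6 9 5 2 7 3).
Since the cycle has length 9, s^55 acts on it the same as s^1 (55 mod 9 = 1).
Advancing 1 step from 7: 7 → 3.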